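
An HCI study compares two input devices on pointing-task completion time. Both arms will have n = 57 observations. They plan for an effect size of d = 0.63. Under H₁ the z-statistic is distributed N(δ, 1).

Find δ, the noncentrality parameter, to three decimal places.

δ ≈ 3.363

The noncentrality parameter scales effect size by the design's sample-size factor: δ = d·√(n/2) = 0.63 × √(57/2) = 3.3633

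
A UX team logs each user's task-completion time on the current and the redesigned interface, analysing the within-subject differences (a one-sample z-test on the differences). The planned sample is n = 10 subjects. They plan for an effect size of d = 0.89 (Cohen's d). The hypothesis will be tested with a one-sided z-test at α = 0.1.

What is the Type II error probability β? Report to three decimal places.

β ≈ 0.063

Noncentrality parameter: δ = d·√n = 0.89 × √10 = 2.8144
Critical value for a one-sided test at α = 0.1: z_α = 1.282.
Power = Φ(δ − 1.282) = Φ(1.533) = 0.9373.
Type II error: β = 1 − power = 1 − 0.9373 = 0.0627.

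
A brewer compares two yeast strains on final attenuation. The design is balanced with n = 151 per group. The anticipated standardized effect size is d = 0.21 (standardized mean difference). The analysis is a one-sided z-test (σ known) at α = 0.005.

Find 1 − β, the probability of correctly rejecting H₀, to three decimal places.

Power ≈ 0.226

Noncentrality parameter: δ = d·√(n/2) = 0.21 × √(151/2) = 1.8247
Critical value for a one-sided test at α = 0.005: z_α = 2.576.
Power = Φ(δ − 2.576) = Φ(-0.751) = 0.2263.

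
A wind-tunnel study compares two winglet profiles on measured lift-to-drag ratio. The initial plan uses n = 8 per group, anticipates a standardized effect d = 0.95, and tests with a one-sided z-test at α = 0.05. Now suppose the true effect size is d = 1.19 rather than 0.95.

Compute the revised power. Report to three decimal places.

With d = 1.19: δ = d·√(n/2) = 1.19 × √(8/2) = 2.3800. Critical value z_{0.05} = 1.645.
Revised power = Φ(δ − 1.645) = Φ(0.735) = 0.7689.

Power ≈ 0.769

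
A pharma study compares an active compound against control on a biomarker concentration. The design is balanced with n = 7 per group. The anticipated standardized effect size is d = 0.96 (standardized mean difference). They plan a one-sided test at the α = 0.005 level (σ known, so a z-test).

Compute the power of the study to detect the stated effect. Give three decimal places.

Noncentrality parameter: δ = d·√(n/2) = 0.96 × √(7/2) = 1.7960
One-sided α = 0.005 → critical value z_{0.005} = 2.576.
Power = Φ(δ − 2.576) = Φ(-0.780) = 0.2177.

Power ≈ 0.218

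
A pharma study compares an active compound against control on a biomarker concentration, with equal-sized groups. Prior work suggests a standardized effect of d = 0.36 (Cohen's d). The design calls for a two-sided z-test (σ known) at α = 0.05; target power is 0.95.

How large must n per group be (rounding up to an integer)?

Set Φ(δ − 1.960) = 0.95; then δ − 1.960 = Φ⁻¹(0.95) = 1.645, giving δ = 3.605.
(Ignoring the negligible lower-tail rejection probability gives the usual closed-form inversion.)
δ = d·√(n/2) ⇒ n = 2(δ/d)² = 2 × (3.605 / 0.36)² = 200.54.
Rounding up, n = 201 per group.

n = 201 per group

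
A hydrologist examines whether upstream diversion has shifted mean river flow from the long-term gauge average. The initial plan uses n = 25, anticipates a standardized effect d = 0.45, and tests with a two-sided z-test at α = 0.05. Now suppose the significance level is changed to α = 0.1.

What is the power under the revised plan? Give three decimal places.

δ = d·√n = 0.45 × √25 = 2.2500 (unchanged). New critical value: z_{0.05} = 1.645.
Revised power = Φ(δ − 1.645) + Φ(−δ − 1.645) = Φ(0.605) + Φ(-3.895) = 0.7275 + 0.0000 = 0.7275.

Power ≈ 0.728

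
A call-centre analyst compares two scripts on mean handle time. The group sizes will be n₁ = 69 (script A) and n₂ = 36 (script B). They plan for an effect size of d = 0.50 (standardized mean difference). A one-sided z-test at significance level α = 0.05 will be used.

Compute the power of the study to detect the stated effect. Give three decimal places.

Noncentrality parameter: δ = d / √(1/n₁ + 1/n₂) = 0.50 / √(1/69 + 1/36) = 2.4319
One-sided α = 0.05 → critical value z_{0.05} = 1.645.
Power = P(Z > 1.645 − δ) = Φ(0.787) = 0.7844.

Power ≈ 0.784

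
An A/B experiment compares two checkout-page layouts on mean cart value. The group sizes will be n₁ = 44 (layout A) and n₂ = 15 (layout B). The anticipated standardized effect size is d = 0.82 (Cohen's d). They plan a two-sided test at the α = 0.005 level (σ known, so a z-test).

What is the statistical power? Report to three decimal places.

Power ≈ 0.474

Noncentrality parameter: δ = d / √(1/n₁ + 1/n₂) = 0.82 / √(1/44 + 1/15) = 2.7426
Critical value for a two-sided test at α = 0.005: z_{α/2} = 2.807.
Power = Φ(δ − 2.807) + Φ(−δ − 2.807) = Φ(-0.064) + Φ(-5.550) = 0.4743 + 0.0000 = 0.4743.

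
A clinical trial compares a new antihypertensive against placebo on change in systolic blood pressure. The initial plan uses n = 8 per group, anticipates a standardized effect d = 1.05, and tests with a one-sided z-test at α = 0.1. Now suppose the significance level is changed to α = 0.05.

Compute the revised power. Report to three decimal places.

δ = d·√(n/2) = 1.05 × √(8/2) = 2.1000 (unchanged). New critical value: z_{0.05} = 1.645.
Revised power = P(Z > 1.645 − δ) = Φ(0.455) = 0.6755.

Power ≈ 0.675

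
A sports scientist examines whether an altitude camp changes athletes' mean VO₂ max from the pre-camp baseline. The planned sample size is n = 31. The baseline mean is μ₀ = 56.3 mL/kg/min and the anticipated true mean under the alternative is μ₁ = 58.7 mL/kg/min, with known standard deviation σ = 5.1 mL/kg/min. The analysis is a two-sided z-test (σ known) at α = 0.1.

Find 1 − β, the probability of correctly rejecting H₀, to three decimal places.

Standardized effect: d = |μ₁ − μ₀| / σ = |58.7 − 56.3| / 5.1 = 0.4706
Noncentrality parameter: λ = d·√n = 0.4706 × √31 = 2.6201
Two-sided α = 0.1 → critical value z_{0.05} = 1.645.
Power = Φ(λ − 1.645) + Φ(−λ − 1.645) = Φ(0.975) + Φ(-4.265) = 0.8353 + 0.0000 = 0.8353.

Power ≈ 0.835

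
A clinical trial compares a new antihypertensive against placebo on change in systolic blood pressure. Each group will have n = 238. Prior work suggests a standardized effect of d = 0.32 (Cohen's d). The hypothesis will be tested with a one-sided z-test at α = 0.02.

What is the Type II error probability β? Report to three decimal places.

β ≈ 0.075

Noncentrality parameter: δ = d·√(n/2) = 0.32 × √(238/2) = 3.4908
Critical value for a one-sided test at α = 0.02: z_α = 2.054.
Power = Φ(δ − 2.054) = Φ(1.437) = 0.9246.
Type II error: β = 1 − power = 1 − 0.9246 = 0.0754.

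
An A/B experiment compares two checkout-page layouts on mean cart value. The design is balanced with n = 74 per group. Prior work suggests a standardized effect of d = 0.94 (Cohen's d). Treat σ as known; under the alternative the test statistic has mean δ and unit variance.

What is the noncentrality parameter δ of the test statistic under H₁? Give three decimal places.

δ = d·√(n/2) = 0.94 × √(74/2) = 5.7178

δ ≈ 5.718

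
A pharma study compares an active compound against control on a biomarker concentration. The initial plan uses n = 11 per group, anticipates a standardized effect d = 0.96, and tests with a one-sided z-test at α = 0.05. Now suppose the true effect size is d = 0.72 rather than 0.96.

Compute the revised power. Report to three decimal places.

With d = 0.72: δ = d·√(n/2) = 0.72 × √(11/2) = 1.6885. Critical value z_{0.05} = 1.645.
Revised power = P(Z > 1.645 − δ) = Φ(0.044) = 0.5174.

Power ≈ 0.517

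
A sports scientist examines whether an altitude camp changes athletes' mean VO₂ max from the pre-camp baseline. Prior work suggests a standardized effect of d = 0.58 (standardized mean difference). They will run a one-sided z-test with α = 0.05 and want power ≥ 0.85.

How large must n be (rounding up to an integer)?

n = 22

For power 0.85 need Φ(δ − z_{0.05}) = 0.85, so δ = z_{0.05} + z_{0.15} = 1.645 + 1.036 = 2.681.
δ = d·√n ⇒ n = (δ/d)² = (2.681 / 0.58)² = 21.37.
Rounding up, n = 22.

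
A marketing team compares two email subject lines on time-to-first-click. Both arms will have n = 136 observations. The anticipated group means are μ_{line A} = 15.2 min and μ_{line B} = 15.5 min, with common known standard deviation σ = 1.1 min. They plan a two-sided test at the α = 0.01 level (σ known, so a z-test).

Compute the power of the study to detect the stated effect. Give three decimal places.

Power ≈ 0.372

Standardized effect: d = |μ_{line A} − μ_{line B}| / σ = |15.2 − 15.5| / 1.1 = 0.2727
Noncentrality parameter: δ = d·√(n/2) = 0.2727 × √(136/2) = 2.2490
Two-sided α = 0.01 → critical value z_{0.005} = 2.576.
Power = Φ(δ − 2.576) + Φ(−δ − 2.576) = Φ(-0.327) + Φ(-4.825) = 0.3719 + 0.0000 = 0.3719.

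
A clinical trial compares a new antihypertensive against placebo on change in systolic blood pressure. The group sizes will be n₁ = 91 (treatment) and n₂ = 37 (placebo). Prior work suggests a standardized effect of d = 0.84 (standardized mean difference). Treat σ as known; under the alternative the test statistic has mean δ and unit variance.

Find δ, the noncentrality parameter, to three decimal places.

δ ≈ 4.308

The noncentrality parameter scales effect size by the design's sample-size factor: δ = d / √(1/n₁ + 1/n₂) = 0.84 / √(1/91 + 1/37) = 4.3082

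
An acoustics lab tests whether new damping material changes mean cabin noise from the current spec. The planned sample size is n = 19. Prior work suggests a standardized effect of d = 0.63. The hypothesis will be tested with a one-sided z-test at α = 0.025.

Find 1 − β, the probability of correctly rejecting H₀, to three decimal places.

Power ≈ 0.784

Noncentrality parameter: δ = d·√n = 0.63 × √19 = 2.7461
One-sided α = 0.025 → critical value z_{0.025} = 1.960.
Power = P(Z > 1.960 − δ) = Φ(0.786) = 0.7841.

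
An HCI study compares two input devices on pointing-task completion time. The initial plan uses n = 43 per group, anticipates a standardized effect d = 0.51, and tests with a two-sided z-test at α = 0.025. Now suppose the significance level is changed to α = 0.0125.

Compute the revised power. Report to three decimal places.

δ = d·√(n/2) = 0.51 × √(43/2) = 2.3648 (unchanged). New critical value: z_{0.0063} = 2.498.
Revised power = Φ(δ − 2.498) + Φ(−δ − 2.498) = Φ(-0.133) + Φ(-4.862) = 0.4471 + 0.0000 = 0.4471.

Power ≈ 0.447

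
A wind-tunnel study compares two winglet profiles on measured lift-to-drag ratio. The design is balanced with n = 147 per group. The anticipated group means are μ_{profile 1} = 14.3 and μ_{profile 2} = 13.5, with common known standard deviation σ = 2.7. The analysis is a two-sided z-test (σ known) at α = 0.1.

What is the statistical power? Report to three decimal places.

Power ≈ 0.815

Standardized effect: d = |μ_{profile 1} − μ_{profile 2}| / σ = |14.3 − 13.5| / 2.7 = 0.2963
Noncentrality parameter: δ = d·√(n/2) = 0.2963 × √(147/2) = 2.5402
Two-sided α = 0.1 → critical value z_{0.05} = 1.645.
Power = Φ(δ − 1.645) + Φ(−δ − 1.645) = Φ(0.895) + Φ(-4.185) = 0.8147 + 0.0000 = 0.8147.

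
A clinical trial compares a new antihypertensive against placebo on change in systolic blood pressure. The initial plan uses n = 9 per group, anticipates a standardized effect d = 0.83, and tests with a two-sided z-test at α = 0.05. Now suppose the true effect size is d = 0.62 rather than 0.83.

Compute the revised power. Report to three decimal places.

With d = 0.62: δ = d·√(n/2) = 0.62 × √(9/2) = 1.3152. Critical value z_{0.025} = 1.960.
Revised power = Φ(δ − 1.960) + Φ(−δ − 1.960) = Φ(-0.645) + Φ(-3.275) = 0.2595 + 0.0005 = 0.2601.

Power ≈ 0.260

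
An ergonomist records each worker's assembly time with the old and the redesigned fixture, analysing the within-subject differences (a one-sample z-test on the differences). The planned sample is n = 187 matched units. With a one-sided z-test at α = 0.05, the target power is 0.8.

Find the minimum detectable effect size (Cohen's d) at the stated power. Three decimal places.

Need Φ(δ − 1.645) = 0.8, so δ = 1.645 + 0.842 = 2.486.
δ = d·√n ⇒ d = δ/√n = 2.486/√187 = 0.1818.

d ≈ 0.182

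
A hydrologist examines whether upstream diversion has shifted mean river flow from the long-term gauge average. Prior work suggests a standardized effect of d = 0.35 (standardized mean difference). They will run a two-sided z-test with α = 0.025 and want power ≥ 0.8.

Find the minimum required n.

n = 78

For power 0.8 need Φ(δ − z_{0.0125}) = 0.8, so δ = z_{0.0125} + z_{0.20} = 2.241 + 0.842 = 3.083.
(Ignoring the negligible lower-tail rejection probability gives the usual closed-form inversion.)
δ = d·√n ⇒ n = (δ/d)² = (3.083 / 0.35)² = 77.59.
Rounding up, n = 78.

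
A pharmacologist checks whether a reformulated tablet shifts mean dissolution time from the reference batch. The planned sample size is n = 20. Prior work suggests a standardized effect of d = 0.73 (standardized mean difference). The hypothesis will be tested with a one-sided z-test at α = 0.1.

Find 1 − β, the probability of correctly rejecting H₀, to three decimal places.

Noncentrality parameter: δ = d·√n = 0.73 × √20 = 3.2647
Critical value for a one-sided test at α = 0.1: z_α = 1.282.
Power = Φ(δ − 1.282) = Φ(1.983) = 0.9763.

Power ≈ 0.976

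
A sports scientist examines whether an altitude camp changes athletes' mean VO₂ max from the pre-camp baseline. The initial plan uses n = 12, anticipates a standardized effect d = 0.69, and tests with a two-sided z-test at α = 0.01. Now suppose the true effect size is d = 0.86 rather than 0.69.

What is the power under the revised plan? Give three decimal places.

With d = 0.86: δ = d·√n = 0.86 × √12 = 2.9791. Critical value z_{0.005} = 2.576.
Revised power = Φ(δ − 2.576) + Φ(−δ − 2.576) = Φ(0.403) + Φ(-5.555) = 0.6566 + 0.0000 = 0.6566.

Power ≈ 0.657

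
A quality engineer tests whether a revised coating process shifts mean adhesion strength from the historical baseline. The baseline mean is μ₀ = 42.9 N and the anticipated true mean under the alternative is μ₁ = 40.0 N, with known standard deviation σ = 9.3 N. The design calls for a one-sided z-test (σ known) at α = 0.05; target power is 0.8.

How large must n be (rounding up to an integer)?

Standardized effect: d = |μ₁ − μ₀| / σ = |40.0 − 42.9| / 9.3 = 0.3118
For power 0.8 need Φ(δ − z_{0.05}) = 0.8, so δ = z_{0.05} + z_{0.20} = 1.645 + 0.842 = 2.486.
δ = d·√n ⇒ n = (δ/d)² = (2.486 / 0.3118)² = 63.58.
Rounding up, n = 64.

n = 64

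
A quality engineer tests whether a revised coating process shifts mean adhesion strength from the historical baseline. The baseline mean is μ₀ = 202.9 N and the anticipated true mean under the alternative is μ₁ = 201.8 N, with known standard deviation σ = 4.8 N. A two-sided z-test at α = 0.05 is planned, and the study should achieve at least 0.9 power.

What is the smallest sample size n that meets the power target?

n = 201

Standardized effect: d = |μ₁ − μ₀| / σ = |201.8 − 202.9| / 4.8 = 0.2292
Set Φ(δ − 1.960) = 0.9; then δ − 1.960 = Φ⁻¹(0.9) = 1.282, giving δ = 3.242.
(The Φ(−δ − z_{α/2}) term is vanishingly small for δ > 0 and is dropped in the standard sample-size formula.)
δ = d·√n ⇒ n = (δ/d)² = (3.242 / 0.2292)² = 200.08.
Rounding up, n = 201.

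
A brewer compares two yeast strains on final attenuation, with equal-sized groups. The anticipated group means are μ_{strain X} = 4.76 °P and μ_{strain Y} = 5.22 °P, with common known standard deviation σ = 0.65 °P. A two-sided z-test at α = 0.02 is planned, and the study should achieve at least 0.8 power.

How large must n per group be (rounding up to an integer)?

n = 41 per group

Standardized effect: d = |μ_{strain X} − μ_{strain Y}| / σ = |4.76 − 5.22| / 0.65 = 0.7077
Set Φ(δ − 2.326) = 0.8; then δ − 2.326 = Φ⁻¹(0.8) = 0.842, giving δ = 3.168.
(The Φ(−δ − z_{α/2}) term is vanishingly small for δ > 0 and is dropped in the standard sample-size formula.)
δ = d·√(n/2) ⇒ n = 2(δ/d)² = 2 × (3.168 / 0.7077)² = 40.08.
Rounding up, n = 41 per group.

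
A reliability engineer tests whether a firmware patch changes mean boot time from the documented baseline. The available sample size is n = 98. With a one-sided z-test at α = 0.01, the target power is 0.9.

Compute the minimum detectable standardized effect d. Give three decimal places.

Need Φ(δ − 2.326) = 0.9, so δ = 2.326 + 1.282 = 3.608.
δ = d·√n ⇒ d = δ/√n = 3.608/√98 = 0.3645.

d ≈ 0.364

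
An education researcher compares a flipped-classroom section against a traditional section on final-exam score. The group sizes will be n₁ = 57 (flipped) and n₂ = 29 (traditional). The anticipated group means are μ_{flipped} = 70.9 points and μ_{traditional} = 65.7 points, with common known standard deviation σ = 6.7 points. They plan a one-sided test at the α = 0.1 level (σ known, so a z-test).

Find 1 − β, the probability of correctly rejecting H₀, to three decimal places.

Power ≈ 0.983

Standardized effect: d = |μ_{flipped} − μ_{traditional}| / σ = |70.9 − 65.7| / 6.7 = 0.7761
Noncentrality parameter: δ = d / √(1/n₁ + 1/n₂) = 0.7761 / √(1/57 + 1/29) = 3.4026
One-sided α = 0.1 → critical value z_{0.1} = 1.282.
Power = Φ(δ − 1.282) = Φ(2.121) = 0.9830.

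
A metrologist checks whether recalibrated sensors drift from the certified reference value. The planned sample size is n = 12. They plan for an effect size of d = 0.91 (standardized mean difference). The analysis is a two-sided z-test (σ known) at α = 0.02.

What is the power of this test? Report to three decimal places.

Noncentrality parameter: δ = d·√n = 0.91 × √12 = 3.1523
Critical value for a two-sided test at α = 0.02: z_{α/2} = 2.326.
Power = Φ(δ − 2.326) + Φ(−δ − 2.326) = Φ(0.826) + Φ(-5.479) = 0.7956 + 0.0000 = 0.7956.

Power ≈ 0.796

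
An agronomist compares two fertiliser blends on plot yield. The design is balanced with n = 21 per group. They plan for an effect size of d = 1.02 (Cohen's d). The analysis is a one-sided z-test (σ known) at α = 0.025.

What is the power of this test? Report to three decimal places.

Noncentrality parameter: δ = d·√(n/2) = 1.02 × √(21/2) = 3.3052
Critical value for a one-sided test at α = 0.025: z_α = 1.960.
Power = P(Z > 1.960 − δ) = Φ(1.345) = 0.9107.

Power ≈ 0.911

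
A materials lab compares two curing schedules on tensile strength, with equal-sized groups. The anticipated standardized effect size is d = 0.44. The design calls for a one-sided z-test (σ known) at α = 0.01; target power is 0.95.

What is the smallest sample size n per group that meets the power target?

n = 163 per group

Set Φ(δ − 2.326) = 0.95; then δ − 2.326 = Φ⁻¹(0.95) = 1.645, giving δ = 3.971.
δ = d·√(n/2) ⇒ n = 2(δ/d)² = 2 × (3.971 / 0.44)² = 162.92.
Round up to the next whole unit.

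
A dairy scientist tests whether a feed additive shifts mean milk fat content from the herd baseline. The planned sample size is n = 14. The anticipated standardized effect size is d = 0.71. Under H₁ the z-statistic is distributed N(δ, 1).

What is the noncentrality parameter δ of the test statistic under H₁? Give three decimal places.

δ ≈ 2.657

δ = d·√n = 0.71 × √14 = 2.6566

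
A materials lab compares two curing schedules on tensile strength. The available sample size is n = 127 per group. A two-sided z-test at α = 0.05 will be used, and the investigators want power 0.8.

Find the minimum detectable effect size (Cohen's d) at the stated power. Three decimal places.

d ≈ 0.352

Required noncentrality: δ = z_{0.025} + z_{0.20} = 1.960 + 0.842 = 2.802.
(Lower-tail contribution to power is negligible for δ > 0.)
δ = d·√(n/2) ⇒ d = δ/√(n/2) = 2.802/√(127/2) = 0.3516.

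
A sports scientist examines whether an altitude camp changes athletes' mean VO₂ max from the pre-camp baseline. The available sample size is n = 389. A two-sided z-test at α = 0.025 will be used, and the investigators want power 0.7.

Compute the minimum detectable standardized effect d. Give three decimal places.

d ≈ 0.140

Need Φ(δ − 2.241) = 0.7, so δ = 2.241 + 0.524 = 2.766.
(Lower-tail contribution to power is negligible for δ > 0.)
δ = d·√n ⇒ d = δ/√n = 2.766/√389 = 0.1402.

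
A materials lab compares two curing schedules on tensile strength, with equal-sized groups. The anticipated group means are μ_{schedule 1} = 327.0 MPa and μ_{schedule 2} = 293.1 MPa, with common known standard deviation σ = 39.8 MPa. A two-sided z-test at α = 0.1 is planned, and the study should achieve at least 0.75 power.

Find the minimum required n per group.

n = 15 per group

Standardized effect: d = |μ_{schedule 1} − μ_{schedule 2}| / σ = |327.0 − 293.1| / 39.8 = 0.8518
For power 0.75 need Φ(δ − z_{0.05}) = 0.75, so δ = z_{0.05} + z_{0.25} = 1.645 + 0.674 = 2.319.
(For δ > 0 the lower-tail rejection region contributes negligibly to power, so the one-term inversion is standard.)
δ = d·√(n/2) ⇒ n = 2(δ/d)² = 2 × (2.319 / 0.8518)² = 14.83.
Round up to the next whole unit.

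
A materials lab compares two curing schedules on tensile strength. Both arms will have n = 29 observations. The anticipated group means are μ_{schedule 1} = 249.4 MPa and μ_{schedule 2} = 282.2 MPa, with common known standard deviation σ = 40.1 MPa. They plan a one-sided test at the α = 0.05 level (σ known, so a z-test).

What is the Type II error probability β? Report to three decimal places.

β ≈ 0.071

Standardized effect: d = |μ_{schedule 1} − μ_{schedule 2}| / σ = |249.4 − 282.2| / 40.1 = 0.8180
Noncentrality parameter: δ = d·√(n/2) = 0.8180 × √(29/2) = 3.1147
Critical value for a one-sided test at α = 0.05: z_α = 1.645.
Power = P(Z > 1.645 − δ) = Φ(1.470) = 0.9292.
Type II error: β = 1 − power = 1 − 0.9292 = 0.0708.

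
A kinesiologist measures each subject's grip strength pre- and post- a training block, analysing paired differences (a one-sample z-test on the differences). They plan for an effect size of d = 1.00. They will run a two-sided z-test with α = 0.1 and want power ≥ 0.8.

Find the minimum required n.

For power 0.8 need Φ(δ − z_{0.05}) = 0.8, so δ = z_{0.05} + z_{0.20} = 1.645 + 0.842 = 2.486.
(The Φ(−δ − z_{α/2}) term is vanishingly small for δ > 0 and is dropped in the standard sample-size formula.)
δ = d·√n ⇒ n = (δ/d)² = (2.486 / 1.00)² = 6.18.
Round up to the next whole unit.

n = 7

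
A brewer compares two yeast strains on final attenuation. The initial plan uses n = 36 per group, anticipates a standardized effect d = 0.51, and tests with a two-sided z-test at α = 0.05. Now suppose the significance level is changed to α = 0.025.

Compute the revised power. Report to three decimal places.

Power ≈ 0.469

δ = d·√(n/2) = 0.51 × √(36/2) = 2.1637 (unchanged). New critical value: z_{0.0125} = 2.241.
Revised power = Φ(δ − 2.241) + Φ(−δ − 2.241) = Φ(-0.078) + Φ(-4.405) = 0.4691 + 0.0000 = 0.4691.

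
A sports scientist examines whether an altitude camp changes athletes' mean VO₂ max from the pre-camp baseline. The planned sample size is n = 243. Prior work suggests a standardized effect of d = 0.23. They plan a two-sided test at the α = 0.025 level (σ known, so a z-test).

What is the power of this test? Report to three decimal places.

Power ≈ 0.911

Noncentrality parameter: λ = d·√n = 0.23 × √243 = 3.5853
Two-sided α = 0.025 → critical value z_{0.0125} = 2.241.
Power = Φ(λ − 2.241) + Φ(−λ − 2.241) = Φ(1.344) + Φ(-5.827) = 0.9105 + 0.0000 = 0.9105.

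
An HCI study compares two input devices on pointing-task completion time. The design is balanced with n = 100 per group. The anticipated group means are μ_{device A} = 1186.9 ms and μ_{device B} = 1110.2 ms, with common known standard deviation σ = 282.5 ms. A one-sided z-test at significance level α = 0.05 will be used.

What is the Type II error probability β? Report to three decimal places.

β ≈ 0.392

Standardized effect: d = |μ_{device A} − μ_{device B}| / σ = |1186.9 − 1110.2| / 282.5 = 0.2715
Noncentrality parameter: δ = d·√(n/2) = 0.2715 × √(100/2) = 1.9198
Critical value for a one-sided test at α = 0.05: z_α = 1.645.
Power = Φ(δ − 1.645) = Φ(0.275) = 0.6083.
Type II error: β = 1 − power = 1 − 0.6083 = 0.3917.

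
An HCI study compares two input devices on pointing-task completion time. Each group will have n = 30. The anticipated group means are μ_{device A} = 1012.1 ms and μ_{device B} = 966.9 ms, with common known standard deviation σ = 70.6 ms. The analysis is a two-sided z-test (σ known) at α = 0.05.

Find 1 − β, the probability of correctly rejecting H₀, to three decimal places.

Standardized effect: d = |μ_{device A} − μ_{device B}| / σ = |1012.1 − 966.9| / 70.6 = 0.6402
Noncentrality parameter: δ = d·√(n/2) = 0.6402 × √(30/2) = 2.4796
Critical value for a two-sided test at α = 0.05: z_{α/2} = 1.960.
Power = Φ(δ − 1.960) + Φ(−δ − 1.960) = Φ(0.520) + Φ(-4.440) = 0.6983 + 0.0000 = 0.6983.

Power ≈ 0.698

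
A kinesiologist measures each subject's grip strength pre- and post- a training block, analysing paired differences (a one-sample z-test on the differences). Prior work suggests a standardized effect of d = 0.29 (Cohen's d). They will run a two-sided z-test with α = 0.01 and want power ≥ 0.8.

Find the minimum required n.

Set Φ(δ − 2.576) = 0.8; then δ − 2.576 = Φ⁻¹(0.8) = 0.842, giving δ = 3.417.
(For δ > 0 the lower-tail rejection region contributes negligibly to power, so the one-term inversion is standard.)
δ = d·√n ⇒ n = (δ/d)² = (3.417 / 0.29)² = 138.87.
Rounding up, n = 139.

n = 139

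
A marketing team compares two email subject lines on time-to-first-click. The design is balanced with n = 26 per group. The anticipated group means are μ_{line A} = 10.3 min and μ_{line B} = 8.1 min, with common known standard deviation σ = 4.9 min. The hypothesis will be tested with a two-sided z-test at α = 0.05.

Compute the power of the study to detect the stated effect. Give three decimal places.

Standardized effect: d = |μ_{line A} − μ_{line B}| / σ = |10.3 − 8.1| / 4.9 = 0.4490
Noncentrality parameter: δ = d·√(n/2) = 0.4490 × √(26/2) = 1.6188
Two-sided α = 0.05 → critical value z_{0.025} = 1.960.
Power = Φ(δ − 1.960) + Φ(−δ − 1.960) = Φ(-0.341) + Φ(-3.579) = 0.3665 + 0.0002 = 0.3667.

Power ≈ 0.367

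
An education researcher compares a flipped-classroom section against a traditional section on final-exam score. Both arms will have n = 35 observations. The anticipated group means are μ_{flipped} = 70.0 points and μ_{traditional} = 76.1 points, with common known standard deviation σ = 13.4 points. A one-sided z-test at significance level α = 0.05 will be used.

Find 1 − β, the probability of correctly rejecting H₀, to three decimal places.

Power ≈ 0.602

Standardized effect: d = |μ_{flipped} − μ_{traditional}| / σ = |70.0 − 76.1| / 13.4 = 0.4552
Noncentrality parameter: δ = d·√(n/2) = 0.4552 × √(35/2) = 1.9043
Critical value for a one-sided test at α = 0.05: z_α = 1.645.
Power = P(Z > 1.645 − δ) = Φ(0.259) = 0.6024.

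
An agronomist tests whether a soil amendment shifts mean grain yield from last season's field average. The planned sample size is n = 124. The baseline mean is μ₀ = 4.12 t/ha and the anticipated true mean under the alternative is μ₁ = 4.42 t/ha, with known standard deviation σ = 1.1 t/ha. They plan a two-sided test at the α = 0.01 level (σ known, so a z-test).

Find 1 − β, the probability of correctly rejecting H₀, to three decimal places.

Power ≈ 0.678

Standardized effect: d = |μ₁ − μ₀| / σ = |4.42 − 4.12| / 1.1 = 0.2727
Noncentrality parameter: λ = d·√n = 0.2727 × √124 = 3.0370
Two-sided α = 0.01 → critical value z_{0.005} = 2.576.
Power = Φ(λ − 2.576) + Φ(−λ − 2.576) = Φ(0.461) + Φ(-5.613) = 0.6776 + 0.0000 = 0.6776.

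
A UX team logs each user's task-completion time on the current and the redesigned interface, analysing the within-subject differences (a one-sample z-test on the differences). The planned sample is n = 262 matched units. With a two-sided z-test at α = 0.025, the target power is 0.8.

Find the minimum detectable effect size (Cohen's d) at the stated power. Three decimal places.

d ≈ 0.190

Required noncentrality: δ = z_{0.0125} + z_{0.20} = 2.241 + 0.842 = 3.083.
(The second rejection-region term Φ(−δ − z_{α/2}) is negligible and dropped.)
δ = d·√n ⇒ d = δ/√n = 3.083/√262 = 0.1905.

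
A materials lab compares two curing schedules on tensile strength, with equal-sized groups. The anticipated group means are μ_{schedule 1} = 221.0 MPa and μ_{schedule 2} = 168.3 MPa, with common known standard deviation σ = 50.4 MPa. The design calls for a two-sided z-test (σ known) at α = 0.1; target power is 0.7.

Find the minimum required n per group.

n = 9 per group

Standardized effect: d = |μ_{schedule 1} − μ_{schedule 2}| / σ = |221.0 − 168.3| / 50.4 = 1.0456
Set Φ(δ − 1.645) = 0.7; then δ − 1.645 = Φ⁻¹(0.7) = 0.524, giving δ = 2.169.
(Ignoring the negligible lower-tail rejection probability gives the usual closed-form inversion.)
δ = d·√(n/2) ⇒ n = 2(δ/d)² = 2 × (2.169 / 1.0456)² = 8.61.
Rounding up, n = 9 per group.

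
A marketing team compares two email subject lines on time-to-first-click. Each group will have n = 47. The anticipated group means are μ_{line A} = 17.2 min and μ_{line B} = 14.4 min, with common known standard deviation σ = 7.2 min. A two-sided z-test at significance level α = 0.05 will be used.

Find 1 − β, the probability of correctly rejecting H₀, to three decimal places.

Power ≈ 0.470

Standardized effect: d = |μ_{line A} − μ_{line B}| / σ = |17.2 − 14.4| / 7.2 = 0.3889
Noncentrality parameter: λ = d·√(n/2) = 0.3889 × √(47/2) = 1.8852
Two-sided α = 0.05 → critical value z_{0.025} = 1.960.
Power = Φ(λ − 1.960) + Φ(−λ − 1.960) = Φ(-0.075) + Φ(-3.845) = 0.4702 + 0.0001 = 0.4703.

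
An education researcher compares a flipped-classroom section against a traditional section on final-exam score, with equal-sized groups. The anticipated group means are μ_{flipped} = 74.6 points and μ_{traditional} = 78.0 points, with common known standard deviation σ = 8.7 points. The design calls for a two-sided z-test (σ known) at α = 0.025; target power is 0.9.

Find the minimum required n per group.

Standardized effect: d = |μ_{flipped} − μ_{traditional}| / σ = |74.6 − 78.0| / 8.7 = 0.3908
Set Φ(δ − 2.241) = 0.9; then δ − 2.241 = Φ⁻¹(0.9) = 1.282, giving δ = 3.523.
(For δ > 0 the lower-tail rejection region contributes negligibly to power, so the one-term inversion is standard.)
δ = d·√(n/2) ⇒ n = 2(δ/d)² = 2 × (3.523 / 0.3908)² = 162.53.
Rounding up, n = 163 per group.

n = 163 per group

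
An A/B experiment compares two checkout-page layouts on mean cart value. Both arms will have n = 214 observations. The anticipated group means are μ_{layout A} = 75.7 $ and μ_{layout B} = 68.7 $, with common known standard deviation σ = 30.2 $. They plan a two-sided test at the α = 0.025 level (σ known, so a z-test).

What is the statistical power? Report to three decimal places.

Power ≈ 0.562

Standardized effect: d = |μ_{layout A} − μ_{layout B}| / σ = |75.7 − 68.7| / 30.2 = 0.2318
Noncentrality parameter: δ = d·√(n/2) = 0.2318 × √(214/2) = 2.3976
Two-sided α = 0.025 → critical value z_{0.0125} = 2.241.
Power = Φ(δ − 2.241) + Φ(−δ − 2.241) = Φ(0.156) + Φ(-4.639) = 0.5621 + 0.0000 = 0.5621.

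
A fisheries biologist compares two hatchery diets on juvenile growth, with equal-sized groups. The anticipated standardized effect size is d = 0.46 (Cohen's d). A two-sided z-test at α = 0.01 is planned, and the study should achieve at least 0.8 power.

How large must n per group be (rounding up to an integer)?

n = 111 per group

For power 0.8 need Φ(δ − z_{0.005}) = 0.8, so δ = z_{0.005} + z_{0.20} = 2.576 + 0.842 = 3.417.
(For δ > 0 the lower-tail rejection region contributes negligibly to power, so the one-term inversion is standard.)
δ = d·√(n/2) ⇒ n = 2(δ/d)² = 2 × (3.417 / 0.46)² = 110.39.
Round up to the next whole unit.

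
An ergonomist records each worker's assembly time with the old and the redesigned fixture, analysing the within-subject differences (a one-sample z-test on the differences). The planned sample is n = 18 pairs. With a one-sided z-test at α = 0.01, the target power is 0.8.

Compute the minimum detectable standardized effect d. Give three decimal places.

d ≈ 0.747

Need Φ(δ − 2.326) = 0.8, so δ = 2.326 + 0.842 = 3.168.
δ = d·√n ⇒ d = δ/√n = 3.168/√18 = 0.7467.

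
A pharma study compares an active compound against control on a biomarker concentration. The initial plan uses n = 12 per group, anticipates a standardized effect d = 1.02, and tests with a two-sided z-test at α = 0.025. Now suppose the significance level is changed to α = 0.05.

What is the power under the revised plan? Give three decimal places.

δ = d·√(n/2) = 1.02 × √(12/2) = 2.4985 (unchanged). New critical value: z_{0.025} = 1.960.
Revised power = Φ(δ − 1.960) + Φ(−δ − 1.960) = Φ(0.539) + Φ(-4.458) = 0.7049 + 0.0000 = 0.7049.

Power ≈ 0.705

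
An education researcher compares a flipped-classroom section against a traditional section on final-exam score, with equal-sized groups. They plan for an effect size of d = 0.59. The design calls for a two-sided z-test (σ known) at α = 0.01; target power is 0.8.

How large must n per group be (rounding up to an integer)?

n = 68 per group

For power 0.8 need Φ(δ − z_{0.005}) = 0.8, so δ = z_{0.005} + z_{0.20} = 2.576 + 0.842 = 3.417.
(The Φ(−δ − z_{α/2}) term is vanishingly small for δ > 0 and is dropped in the standard sample-size formula.)
δ = d·√(n/2) ⇒ n = 2(δ/d)² = 2 × (3.417 / 0.59)² = 67.10.
Rounding up, n = 68 per group.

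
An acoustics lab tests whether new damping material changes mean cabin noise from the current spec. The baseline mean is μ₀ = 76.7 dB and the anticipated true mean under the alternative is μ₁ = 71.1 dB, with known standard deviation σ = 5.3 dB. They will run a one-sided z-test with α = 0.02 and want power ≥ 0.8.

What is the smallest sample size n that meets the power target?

Standardized effect: d = |μ₁ − μ₀| / σ = |71.1 − 76.7| / 5.3 = 1.0566
For power 0.8 need Φ(δ − z_{0.02}) = 0.8, so δ = z_{0.02} + z_{0.20} = 2.054 + 0.842 = 2.895.
δ = d·√n ⇒ n = (δ/d)² = (2.895 / 1.0566)² = 7.51.
Round up to the next whole unit.

n = 8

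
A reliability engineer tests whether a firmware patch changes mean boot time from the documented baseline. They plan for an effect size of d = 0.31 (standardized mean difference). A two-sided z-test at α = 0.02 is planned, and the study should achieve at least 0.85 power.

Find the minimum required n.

Set Φ(δ − 2.326) = 0.85; then δ − 2.326 = Φ⁻¹(0.85) = 1.036, giving δ = 3.363.
(The Φ(−δ − z_{α/2}) term is vanishingly small for δ > 0 and is dropped in the standard sample-size formula.)
δ = d·√n ⇒ n = (δ/d)² = (3.363 / 0.31)² = 117.67.
Rounding up, n = 118.

n = 118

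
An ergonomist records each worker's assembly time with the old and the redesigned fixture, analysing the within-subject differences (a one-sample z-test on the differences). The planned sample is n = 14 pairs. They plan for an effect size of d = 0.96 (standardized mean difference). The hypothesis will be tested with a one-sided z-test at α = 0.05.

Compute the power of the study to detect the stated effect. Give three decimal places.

Power ≈ 0.974

Noncentrality parameter: δ = d·√n = 0.96 × √14 = 3.5920
Critical value for a one-sided test at α = 0.05: z_α = 1.645.
Power = P(Z > 1.645 − δ) = Φ(1.947) = 0.9742.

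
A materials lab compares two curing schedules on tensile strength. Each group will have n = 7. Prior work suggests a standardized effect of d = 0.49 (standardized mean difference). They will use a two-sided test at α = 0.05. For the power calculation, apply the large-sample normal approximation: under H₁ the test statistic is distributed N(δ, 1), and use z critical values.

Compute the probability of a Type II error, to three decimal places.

β ≈ 0.850

Noncentrality parameter: δ = d·√(n/2) = 0.49 × √(7/2) = 0.9167
Critical value for a two-sided test at α = 0.05: z_{α/2} = 1.960.
Power = Φ(δ − 1.960) + Φ(−δ − 1.960) = Φ(-1.043) + Φ(-2.877) = 0.1484 + 0.0020 = 0.1504.
Type II error: β = 1 − power = 1 − 0.1504 = 0.8496.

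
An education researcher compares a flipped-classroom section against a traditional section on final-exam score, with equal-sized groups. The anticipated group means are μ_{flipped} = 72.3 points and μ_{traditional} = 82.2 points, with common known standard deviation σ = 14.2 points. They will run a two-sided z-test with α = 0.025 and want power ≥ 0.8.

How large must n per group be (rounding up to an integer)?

n = 40 per group

Standardized effect: d = |μ_{flipped} − μ_{traditional}| / σ = |72.3 − 82.2| / 14.2 = 0.6972
For power 0.8 need Φ(δ − z_{0.0125}) = 0.8, so δ = z_{0.0125} + z_{0.20} = 2.241 + 0.842 = 3.083.
(For δ > 0 the lower-tail rejection region contributes negligibly to power, so the one-term inversion is standard.)
δ = d·√(n/2) ⇒ n = 2(δ/d)² = 2 × (3.083 / 0.6972)² = 39.11.
Round up to the next whole unit.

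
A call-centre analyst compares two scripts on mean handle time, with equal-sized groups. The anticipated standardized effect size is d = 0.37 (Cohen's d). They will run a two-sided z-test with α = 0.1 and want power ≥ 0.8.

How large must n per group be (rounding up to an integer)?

Set Φ(δ − 1.645) = 0.8; then δ − 1.645 = Φ⁻¹(0.8) = 0.842, giving δ = 2.486.
(For δ > 0 the lower-tail rejection region contributes negligibly to power, so the one-term inversion is standard.)
δ = d·√(n/2) ⇒ n = 2(δ/d)² = 2 × (2.486 / 0.37)² = 90.32.
Rounding up, n = 91 per group.

n = 91 per group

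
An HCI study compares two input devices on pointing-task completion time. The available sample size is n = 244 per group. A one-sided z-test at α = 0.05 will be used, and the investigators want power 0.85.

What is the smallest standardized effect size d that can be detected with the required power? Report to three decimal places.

Required noncentrality: δ = z_{0.05} + z_{0.15} = 1.645 + 1.036 = 2.681.
δ = d·√(n/2) ⇒ d = δ/√(n/2) = 2.681/√(244/2) = 0.2428.

d ≈ 0.243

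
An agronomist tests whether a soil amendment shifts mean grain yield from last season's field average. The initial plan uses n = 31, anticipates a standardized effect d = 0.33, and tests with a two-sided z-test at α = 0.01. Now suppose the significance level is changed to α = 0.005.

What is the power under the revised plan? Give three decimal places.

δ = d·√n = 0.33 × √31 = 1.8374 (unchanged). New critical value: z_{0.0025} = 2.807.
Revised power = Φ(δ − 2.807) + Φ(−δ − 2.807) = Φ(-0.970) + Φ(-4.644) = 0.1661 + 0.0000 = 0.1661.

Power ≈ 0.166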